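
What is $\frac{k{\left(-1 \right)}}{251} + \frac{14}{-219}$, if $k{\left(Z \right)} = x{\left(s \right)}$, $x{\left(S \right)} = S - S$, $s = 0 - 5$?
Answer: $- \frac{14}{219} \approx -0.063927$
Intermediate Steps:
$s = -5$ ($s = 0 - 5 = -5$)
$x{\left(S \right)} = 0$
$k{\left(Z \right)} = 0$
$\frac{k{\left(-1 \right)}}{251} + \frac{14}{-219} = \frac{0}{251} + \frac{14}{-219} = 0 \cdot \frac{1}{251} + 14 \left(- \frac{1}{219}\right) = 0 - \frac{14}{219} = - \frac{14}{219}$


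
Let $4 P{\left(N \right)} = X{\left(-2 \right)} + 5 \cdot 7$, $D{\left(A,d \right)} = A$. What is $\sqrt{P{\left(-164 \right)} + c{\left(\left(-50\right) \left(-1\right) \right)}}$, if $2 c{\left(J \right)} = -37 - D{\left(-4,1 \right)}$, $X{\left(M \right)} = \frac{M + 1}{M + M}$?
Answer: $\frac{i \sqrt{123}}{4} \approx 2.7726 i$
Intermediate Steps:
$X{\left(M \right)} = \frac{1 + M}{2 M}$
$c{\left(J \right)} = - \frac{33}{2}$ ($c{\left(J \right)} = \frac{-37 - -4}{2} = \frac{-37 + 4}{2} = \frac{1}{2} \left(-33\right) = - \frac{33}{2}$)
$P{\left(N \right)} = \frac{141}{16}$ ($P{\left(N \right)} = \frac{\frac{1 - 2}{2 \left(-2\right)} + 5 \cdot 7}{4} = \frac{\frac{1}{2} \left(- \frac{1}{2}\right) \left(-1\right) + 35}{4} = \frac{\frac{1}{4} + 35}{4} = \frac{1}{4} \cdot \frac{141}{4} = \frac{141}{16}$)
$\sqrt{P{\left(-164 \right)} + c{\left(\left(-50\right) \left(-1\right) \right)}} = \sqrt{\frac{141}{16} - \frac{33}{2}} = \sqrt{- \frac{123}{16}} = \frac{i \sqrt{123}}{4}$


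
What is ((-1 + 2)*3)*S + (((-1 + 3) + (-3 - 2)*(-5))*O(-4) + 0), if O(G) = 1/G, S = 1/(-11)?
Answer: -309/44 ≈ -7.0227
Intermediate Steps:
S = -1/11 ≈ -0.090909
((-1 + 2)*3)*S + (((-1 + 3) + (-3 - 2)*(-5))*O(-4) + 0) = ((-1 + 2)*3)*(-1/11) + (((-1 + 3) + (-3 - 2)*(-5))/(-4) + 0) = (1*3)*(-1/11) + ((2 - 5*(-5))*(-1/4) + 0) = 3*(-1/11) + ((2 + 25)*(-1/4) + 0) = -3/11 + (27*(-1/4) + 0) = -3/11 + (-27/4 + 0) = -3/11 - 27/4 = -309/44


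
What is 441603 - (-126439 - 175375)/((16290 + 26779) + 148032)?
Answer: 84391076717/191101 ≈ 4.4160e+5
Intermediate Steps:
441603 - (-126439 - 175375)/((16290 + 26779) + 148032) = 441603 - (-301814)/(43069 + 148032) = 441603 - (-301814)/191101 = 441603 - 1*(-301814/191101) = 441603 + 301814/191101 = 84391076717/191101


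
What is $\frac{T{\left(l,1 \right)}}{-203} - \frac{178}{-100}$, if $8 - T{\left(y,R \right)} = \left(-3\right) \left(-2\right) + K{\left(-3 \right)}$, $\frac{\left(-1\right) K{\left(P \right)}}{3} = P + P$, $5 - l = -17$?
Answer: $\frac{18867}{10150} \approx 1.8588$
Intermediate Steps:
$l = 22$ ($l = 5 - -17 = 5 + 17 = 22$)
$K{\left(P \right)} = - 6 P$ ($K{\left(P \right)} = - 3 \left(P + P\right) = - 3 \cdot 2 P = - 6 P$)
$T{\left(y,R \right)} = -16$ ($T{\left(y,R \right)} = 8 - \left(\left(-3\right) \left(-2\right) - -18\right) = 8 - \left(6 + 18\right) = 8 - 24 = -16$)
$\frac{T{\left(l,1 \right)}}{-203} - \frac{178}{-100} = - \frac{16}{-203} - \frac{178}{-100} = \left(-16\right) \left(- \frac{1}{203}\right) - - \frac{89}{50} = \frac{16}{203} + \frac{89}{50} = \frac{18867}{10150}$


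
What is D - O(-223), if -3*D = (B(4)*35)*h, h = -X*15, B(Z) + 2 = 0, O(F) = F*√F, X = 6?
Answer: -2100 + 223*I*√223 ≈ -2100.0 + 3330.1*I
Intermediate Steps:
O(F) = F^(3/2)
B(Z) = -2 (B(Z) = -2 + 0 = -2)
h = -90 (h = -6*15 = -1*90 = -90)
D = -2100 (D = -(-2*35)*(-90)/3 = -(-70)*(-90)/3 = -⅓*6300 = -2100)
D - O(-223) = -2100 - (-223)^(3/2) = -2100 - (-223)*I*√223 = -2100 + 223*I*√223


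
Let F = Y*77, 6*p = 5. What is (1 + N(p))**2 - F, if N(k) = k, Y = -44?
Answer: 122089/36 ≈ 3391.4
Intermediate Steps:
p = 5/6 (p = (1/6)*5 = 5/6 ≈ 0.83333)
F = -3388 (F = -44*77 = -3388)
(1 + N(p))**2 - F = (1 + 5/6)**2 - 1*(-3388) = (11/6)**2 + 3388 = 121/36 + 3388 = 122089/36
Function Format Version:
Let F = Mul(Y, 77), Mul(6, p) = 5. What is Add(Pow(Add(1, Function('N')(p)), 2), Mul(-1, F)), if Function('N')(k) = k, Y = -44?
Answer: Rational(122089, 36) ≈ 3391.4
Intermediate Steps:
p = Rational(5, 6) (p = Mul(Rational(1, 6), 5) = Rational(5, 6) ≈ 0.83333)
F = -3388 (F = Mul(-44, 77) = -3388)
Add(Pow(Add(1, Function('N')(p)), 2), Mul(-1, F)) = Add(Pow(Add(1, Rational(5, 6)), 2), Mul(-1, -3388)) = Add(Pow(Rational(11, 6), 2), 3388) = Add(Rational(121, 36), 3388) = Rational(122089, 36)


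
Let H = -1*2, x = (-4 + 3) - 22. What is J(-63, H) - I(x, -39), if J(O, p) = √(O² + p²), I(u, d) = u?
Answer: 23 + √3973 ≈ 86.032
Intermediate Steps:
x = -23 (x = -1 - 22 = -23)
H = -2
J(-63, H) - I(x, -39) = √((-63)² + (-2)²) - 1*(-23) = √(3969 + 4) + 23 = √3973 + 23 = 23 + √3973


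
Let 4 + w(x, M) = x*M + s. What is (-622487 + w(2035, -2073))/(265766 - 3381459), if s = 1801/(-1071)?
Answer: 5184762067/3336907203 ≈ 1.5538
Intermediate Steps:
s = -1801/1071 (s = 1801*(-1/1071) = -1801/1071 ≈ -1.6816)
w(x, M) = -6085/1071 + M*x (w(x, M) = -4 + (x*M - 1801/1071) = -4 + (M*x - 1801/1071) = -4 + (-1801/1071 + M*x) = -6085/1071 + M*x)
(-622487 + w(2035, -2073))/(265766 - 3381459) = (-622487 + (-6085/1071 - 2073*2035))/(265766 - 3381459) = (-622487 + (-6085/1071 - 4218555))/(-3115693) = (-622487 - 4518078490/1071)*(-1/3115693) = -5184762067/1071*(-1/3115693) = 5184762067/3336907203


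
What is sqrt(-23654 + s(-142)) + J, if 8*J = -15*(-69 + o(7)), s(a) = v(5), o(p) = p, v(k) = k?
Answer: 465/4 + I*sqrt(23649) ≈ 116.25 + 153.78*I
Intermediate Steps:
s(a) = 5
J = 465/4 (J = (-15*(-69 + 7))/8 = (-15*(-62))/8 = (1/8)*930 = 465/4 ≈ 116.25)
sqrt(-23654 + s(-142)) + J = sqrt(-23654 + 5) + 465/4 = sqrt(-23649) + 465/4 = I*sqrt(23649) + 465/4 = 465/4 + I*sqrt(23649)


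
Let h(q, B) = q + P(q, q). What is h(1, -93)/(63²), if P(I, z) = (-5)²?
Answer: 26/3969 ≈ 0.0065508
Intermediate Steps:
P(I, z) = 25
h(q, B) = 25 + q (h(q, B) = q + 25 = 25 + q)
h(1, -93)/(63²) = (25 + 1)/(63²) = 26/3969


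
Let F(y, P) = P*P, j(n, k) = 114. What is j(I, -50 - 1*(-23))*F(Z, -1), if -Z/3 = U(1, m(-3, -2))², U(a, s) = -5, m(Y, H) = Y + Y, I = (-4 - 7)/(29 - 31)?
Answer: 114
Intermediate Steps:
I = 11/2 (I = -11/(-2) = -11*(-½) = 11/2 ≈ 5.5000)
m(Y, H) = 2*Y
Z = -75 (Z = -3*(-5)² = -3*25 = -75)
F(y, P) = P²
j(I, -50 - 1*(-23))*F(Z, -1) = 114*(-1)² = 114*1 = 114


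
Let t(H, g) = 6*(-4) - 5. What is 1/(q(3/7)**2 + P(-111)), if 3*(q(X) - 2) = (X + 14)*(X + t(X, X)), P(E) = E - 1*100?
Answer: 21609/391689337 ≈ 5.5169e-5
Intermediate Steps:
t(H, g) = -29 (t(H, g) = -24 - 5 = -29)
P(E) = -100 + E (P(E) = E - 100 = -100 + E)
q(X) = 2 + (-29 + X)*(14 + X)/3 (q(X) = 2 + ((X + 14)*(X - 29))/3 = 2 + ((14 + X)*(-29 + X))/3 = 2 + ((-29 + X)*(14 + X))/3 = 2 + (-29 + X)*(14 + X)/3)
1/(q(3/7)**2 + P(-111)) = 1/((-400/3 - 15/7 + (3/7)**2/3)**2 + (-100 - 111)) = 1/((-400/3 - 15/7 + (3*(1/7))**2/3)**2 - 211) = 1/((-400/3 - 5*3/7 + (3/7)**2/3)**2 - 211) = 1/((-400/3 - 15/7 + (1/3)*(9/49))**2 - 211) = 1/((-400/3 - 15/7 + 3/49)**2 - 211) = 1/((-19906/147)**2 - 211) = 1/(396248836/21609 - 211) = 1/(391689337/21609) = 21609/391689337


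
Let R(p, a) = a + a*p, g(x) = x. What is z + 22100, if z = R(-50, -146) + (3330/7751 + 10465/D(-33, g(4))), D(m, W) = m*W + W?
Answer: 28943024537/992128 ≈ 29173.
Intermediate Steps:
D(m, W) = W + W*m (D(m, W) = W*m + W = W + W*m)
z = 7016995737/992128 (z = -146*(1 - 50) + (3330/7751 + 10465/((4*(1 - 33)))) = -146*(-49) + (3330*(1/7751) + 10465/((4*(-32)))) = 7154 + (3330/7751 + 10465/(-128)) = 7154 + (3330/7751 + 10465*(-1/128)) = 7154 + (3330/7751 - 10465/128) = 7154 - 80687975/992128 = 7016995737/992128 ≈ 7072.7)
z + 22100 = 7016995737/992128 + 22100 = 28943024537/992128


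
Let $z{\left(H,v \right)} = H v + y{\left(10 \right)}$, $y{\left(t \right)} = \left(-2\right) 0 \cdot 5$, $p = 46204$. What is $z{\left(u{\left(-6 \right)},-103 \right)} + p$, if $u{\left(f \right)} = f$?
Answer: $46822$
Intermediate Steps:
$y{\left(t \right)} = 0$ ($y{\left(t \right)} = 0 \cdot 5 = 0$)
$z{\left(H,v \right)} = H v$ ($z{\left(H,v \right)} = H v + 0 = H v$)
$z{\left(u{\left(-6 \right)},-103 \right)} + p = \left(-6\right) \left(-103\right) + 46204 = 618 + 46204 = 46822$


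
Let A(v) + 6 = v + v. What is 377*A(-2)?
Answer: -3770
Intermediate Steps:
A(v) = -6 + 2*v (A(v) = -6 + (v + v) = -6 + 2*v)
377*A(-2) = 377*(-6 + 2*(-2)) = 377*(-6 - 4) = 377*(-10) = -3770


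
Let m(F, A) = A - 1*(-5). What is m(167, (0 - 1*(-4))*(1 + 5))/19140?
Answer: 1/660 ≈ 0.0015152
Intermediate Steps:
m(F, A) = 5 + A (m(F, A) = A + 5 = 5 + A)
m(167, (0 - 1*(-4))*(1 + 5))/19140 = (5 + (0 - 1*(-4))*(1 + 5))/19140 = (5 + (0 + 4)*6)*(1/19140) = (5 + 4*6)*(1/19140) = (5 + 24)*(1/19140) = 29*(1/19140) = 1/660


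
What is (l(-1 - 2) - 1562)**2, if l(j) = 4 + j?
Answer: 2436721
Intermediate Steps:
(l(-1 - 2) - 1562)**2 = ((4 + (-1 - 2)) - 1562)**2 = ((4 - 3) - 1562)**2 = (1 - 1562)**2 = (-1561)**2 = 2436721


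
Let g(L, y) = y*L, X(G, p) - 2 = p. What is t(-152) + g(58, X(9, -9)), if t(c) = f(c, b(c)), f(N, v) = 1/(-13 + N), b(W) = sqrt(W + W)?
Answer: -66991/165 ≈ -406.01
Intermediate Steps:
X(G, p) = 2 + p
b(W) = sqrt(2)*sqrt(W) (b(W) = sqrt(2*W) = sqrt(2)*sqrt(W))
g(L, y) = L*y
t(c) = 1/(-13 + c)
t(-152) + g(58, X(9, -9)) = 1/(-13 - 152) + 58*(2 - 9) = 1/(-165) + 58*(-7) = -1/165 - 406 = -66991/165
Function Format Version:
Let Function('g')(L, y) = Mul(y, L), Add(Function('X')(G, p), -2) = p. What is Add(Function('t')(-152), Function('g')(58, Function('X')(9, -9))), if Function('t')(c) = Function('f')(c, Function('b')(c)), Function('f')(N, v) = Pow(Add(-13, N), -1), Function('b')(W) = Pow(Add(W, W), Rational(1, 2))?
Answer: Rational(-66991, 165) ≈ -406.01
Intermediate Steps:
Function('X')(G, p) = Add(2, p)
Function('b')(W) = Mul(Pow(2, Rational(1, 2)), Pow(W, Rational(1, 2))) (Function('b')(W) = Pow(Mul(2, W), Rational(1, 2)) = Mul(Pow(2, Rational(1, 2)), Pow(W, Rational(1, 2))))
Function('g')(L, y) = Mul(L, y)
Function('t')(c) = Pow(Add(-13, c), -1)
Add(Function('t')(-152), Function('g')(58, Function('X')(9, -9))) = Add(Pow(Add(-13, -152), -1), Mul(58, Add(2, -9))) = Add(Pow(-165, -1), Mul(58, -7)) = Add(Rational(-1, 165), -406) = Rational(-66991, 165)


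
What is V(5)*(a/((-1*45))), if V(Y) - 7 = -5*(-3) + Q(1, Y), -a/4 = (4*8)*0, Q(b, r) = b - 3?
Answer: 0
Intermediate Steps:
Q(b, r) = -3 + b
a = 0 (a = -4*4*8*0 = -128*0 = -4*0 = 0)
V(Y) = 20 (V(Y) = 7 + (-5*(-3) + (-3 + 1)) = 7 + (15 - 2) = 7 + 13 = 20)
V(5)*(a/((-1*45))) = 20*(0/((-1*45))) = 20*(0/(-45)) = 20*(0*(-1/45)) = 20*0 = 0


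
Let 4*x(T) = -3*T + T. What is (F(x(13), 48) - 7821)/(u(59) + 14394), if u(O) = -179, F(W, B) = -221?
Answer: -8042/14215 ≈ -0.56574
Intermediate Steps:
x(T) = -T/2 (x(T) = (-3*T + T)/4 = (-2*T)/4 = -T/2)
(F(x(13), 48) - 7821)/(u(59) + 14394) = (-221 - 7821)/(-179 + 14394) = -8042/14215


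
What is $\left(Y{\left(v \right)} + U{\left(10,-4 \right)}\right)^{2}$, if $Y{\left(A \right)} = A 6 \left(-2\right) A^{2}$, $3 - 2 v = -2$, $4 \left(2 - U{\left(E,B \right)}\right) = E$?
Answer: $35344$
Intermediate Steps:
$U{\left(E,B \right)} = 2 - \frac{E}{4}$
$v = \frac{5}{2}$ ($v = \frac{3}{2} - -1 = \frac{3}{2} + 1 = \frac{5}{2} \approx 2.5$)
$Y{\left(A \right)} = - 12 A^{3}$ ($Y{\left(A \right)} = 6 A \left(-2\right) A^{2} = - 12 A A^{2} = - 12 A^{3}$)
$\left(Y{\left(v \right)} + U{\left(10,-4 \right)}\right)^{2} = \left(- 12 \left(\frac{5}{2}\right)^{3} + \left(2 - \frac{5}{2}\right)\right)^{2} = \left(\left(-12\right) \frac{125}{8} + \left(2 - \frac{5}{2}\right)\right)^{2} = \left(- \frac{375}{2} - \frac{1}{2}\right)^{2} = \left(-188\right)^{2} = 35344$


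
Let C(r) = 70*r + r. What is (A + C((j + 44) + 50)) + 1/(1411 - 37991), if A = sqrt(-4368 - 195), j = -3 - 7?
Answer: 218163119/36580 + 39*I*sqrt(3) ≈ 5964.0 + 67.55*I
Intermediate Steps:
j = -10
A = 39*I*sqrt(3) (A = sqrt(-4563) = 39*I*sqrt(3) ≈ 67.55*I)
C(r) = 71*r
(A + C((j + 44) + 50)) + 1/(1411 - 37991) = (39*I*sqrt(3) + 71*((-10 + 44) + 50)) + 1/(1411 - 37991) = (39*I*sqrt(3) + 71*(34 + 50)) + 1/(-36580) = (39*I*sqrt(3) + 71*84) - 1/36580 = (39*I*sqrt(3) + 5964) - 1/36580 = (5964 + 39*I*sqrt(3)) - 1/36580 = 218163119/36580 + 39*I*sqrt(3)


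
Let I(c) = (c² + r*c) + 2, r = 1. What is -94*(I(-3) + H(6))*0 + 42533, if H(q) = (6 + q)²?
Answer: 42533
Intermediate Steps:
I(c) = 2 + c + c² (I(c) = (c² + 1*c) + 2 = (c² + c) + 2 = (c + c²) + 2 = 2 + c + c²)
-94*(I(-3) + H(6))*0 + 42533 = -94*((2 - 3 + (-3)²) + (6 + 6)²)*0 + 42533 = -94*((2 - 3 + 9) + 12²)*0 + 42533 = -94*(8 + 144)*0 + 42533 = -14288*0 + 42533 = -94*0 + 42533 = 0 + 42533 = 42533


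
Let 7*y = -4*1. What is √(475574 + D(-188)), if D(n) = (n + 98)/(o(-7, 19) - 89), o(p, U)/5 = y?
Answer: 2*√49156499954/643 ≈ 689.62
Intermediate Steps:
y = -4/7 (y = (-4*1)/7 = (⅐)*(-4) = -4/7 ≈ -0.57143)
o(p, U) = -20/7 (o(p, U) = 5*(-4/7) = -20/7)
D(n) = -686/643 - 7*n/643 (D(n) = (n + 98)/(-20/7 - 89) = (98 + n)/(-643/7) = (98 + n)*(-7/643) = -686/643 - 7*n/643)
√(475574 + D(-188)) = √(475574 + (-686/643 - 7/643*(-188))) = √(475574 + (-686/643 + 1316/643)) = √(475574 + 630/643) = √(305794712/643) = 2*√49156499954/643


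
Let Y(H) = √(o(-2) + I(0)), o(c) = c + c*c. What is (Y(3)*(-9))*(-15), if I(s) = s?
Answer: 135*√2 ≈ 190.92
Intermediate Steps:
o(c) = c + c²
Y(H) = √2 (Y(H) = √(-2*(1 - 2) + 0) = √(-2*(-1) + 0) = √(2 + 0) = √2)
(Y(3)*(-9))*(-15) = (√2*(-9))*(-15) = -9*√2*(-15) = 135*√2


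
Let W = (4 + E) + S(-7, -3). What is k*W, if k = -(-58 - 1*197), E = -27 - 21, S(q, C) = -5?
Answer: -12495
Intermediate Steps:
E = -48
k = 255 (k = -(-58 - 197) = -1*(-255) = 255)
W = -49 (W = (4 - 48) - 5 = -44 - 5 = -49)
k*W = 255*(-49) = -12495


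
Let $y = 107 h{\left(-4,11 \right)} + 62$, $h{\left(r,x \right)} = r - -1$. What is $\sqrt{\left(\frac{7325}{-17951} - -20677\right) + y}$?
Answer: $\frac{\sqrt{6579332180543}}{17951} \approx 142.89$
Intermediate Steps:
$h{\left(r,x \right)} = 1 + r$ ($h{\left(r,x \right)} = r + 1 = 1 + r$)
$y = -259$ ($y = 107 \left(1 - 4\right) + 62 = 107 \left(-3\right) + 62 = -321 + 62 = -259$)
$\sqrt{\left(\frac{7325}{-17951} - -20677\right) + y} = \sqrt{\left(\frac{7325}{-17951} - -20677\right) - 259} = \sqrt{\left(7325 \left(- \frac{1}{17951}\right) + 20677\right) - 259} = \sqrt{\left(- \frac{7325}{17951} + 20677\right) - 259} = \sqrt{\frac{371165502}{17951} - 259} = \sqrt{\frac{366516193}{17951}} = \frac{\sqrt{6579332180543}}{17951}$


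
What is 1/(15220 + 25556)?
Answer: 1/40776 ≈ 2.4524e-5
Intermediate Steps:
1/(15220 + 25556) = 1/40776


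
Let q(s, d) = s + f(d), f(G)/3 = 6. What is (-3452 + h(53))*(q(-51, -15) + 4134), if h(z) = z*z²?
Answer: 596387925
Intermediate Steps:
f(G) = 18 (f(G) = 3*6 = 18)
q(s, d) = 18 + s (q(s, d) = s + 18 = 18 + s)
h(z) = z³
(-3452 + h(53))*(q(-51, -15) + 4134) = (-3452 + 53³)*((18 - 51) + 4134) = (-3452 + 148877)*(-33 + 4134) = 145425*4101 = 596387925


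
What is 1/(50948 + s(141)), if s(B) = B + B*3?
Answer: 1/51512 ≈ 1.9413e-5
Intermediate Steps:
s(B) = 4*B (s(B) = B + 3*B = 4*B)
1/(50948 + s(141)) = 1/(50948 + 4*141) = 1/(50948 + 564) = 1/51512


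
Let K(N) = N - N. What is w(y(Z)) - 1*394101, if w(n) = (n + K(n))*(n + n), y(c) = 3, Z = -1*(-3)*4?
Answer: -394083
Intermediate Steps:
Z = 12 (Z = 3*4 = 12)
K(N) = 0
w(n) = 2*n² (w(n) = (n + 0)*(n + n) = n*(2*n) = 2*n²)
w(y(Z)) - 1*394101 = 2*3² - 1*394101 = 2*9 - 394101 = 18 - 394101 = -394083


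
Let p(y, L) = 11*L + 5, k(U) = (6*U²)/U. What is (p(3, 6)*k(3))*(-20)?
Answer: -25560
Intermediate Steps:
k(U) = 6*U
p(y, L) = 5 + 11*L
(p(3, 6)*k(3))*(-20) = ((5 + 11*6)*(6*3))*(-20) = ((5 + 66)*18)*(-20) = (71*18)*(-20) = 1278*(-20) = -25560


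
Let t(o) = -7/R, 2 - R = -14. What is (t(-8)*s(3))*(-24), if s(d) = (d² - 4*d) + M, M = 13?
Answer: 105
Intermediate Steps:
s(d) = 13 + d² - 4*d (s(d) = (d² - 4*d) + 13 = 13 + d² - 4*d)
R = 16 (R = 2 - 1*(-14) = 2 + 14 = 16)
t(o) = -7/16
(t(-8)*s(3))*(-24) = -7*(13 + 3² - 4*3)/16*(-24) = -7*(13 + 9 - 12)/16*(-24) = -7/16*10*(-24) = -35/8*(-24) = 105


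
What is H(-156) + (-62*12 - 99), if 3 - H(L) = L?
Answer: -684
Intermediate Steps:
H(L) = 3 - L
H(-156) + (-62*12 - 99) = (3 - 1*(-156)) + (-62*12 - 99) = (3 + 156) + (-744 - 99) = 159 - 843 = -684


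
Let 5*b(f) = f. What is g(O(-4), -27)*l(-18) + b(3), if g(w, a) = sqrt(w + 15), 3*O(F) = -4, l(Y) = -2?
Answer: 3/5 - 2*sqrt(123)/3 ≈ -6.7937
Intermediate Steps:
b(f) = f/5
O(F) = -4/3 (O(F) = (1/3)*(-4) = -4/3)
g(w, a) = sqrt(15 + w)
g(O(-4), -27)*l(-18) + b(3) = sqrt(15 - 4/3)*(-2) + (1/5)*3 = sqrt(41/3)*(-2) + 3/5 = (sqrt(123)/3)*(-2) + 3/5 = -2*sqrt(123)/3 + 3/5 = 3/5 - 2*sqrt(123)/3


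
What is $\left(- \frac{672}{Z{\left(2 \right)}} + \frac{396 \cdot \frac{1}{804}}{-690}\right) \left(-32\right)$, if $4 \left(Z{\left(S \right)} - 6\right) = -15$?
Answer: $\frac{220918288}{23115} \approx 9557.4$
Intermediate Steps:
$Z{\left(S \right)} = \frac{9}{4}$ ($Z{\left(S \right)} = 6 + \frac{1}{4} \left(-15\right) = 6 - \frac{15}{4} = \frac{9}{4}$)
$\left(- \frac{672}{Z{\left(2 \right)}} + \frac{396 \cdot \frac{1}{804}}{-690}\right) \left(-32\right) = \left(- \frac{672}{\frac{9}{4}} + \frac{396 \cdot \frac{1}{804}}{-690}\right) \left(-32\right) = \left(\left(-672\right) \frac{4}{9} + 396 \cdot \frac{1}{804} \left(- \frac{1}{690}\right)\right) \left(-32\right) = \left(- \frac{896}{3} + \frac{33}{67} \left(- \frac{1}{690}\right)\right) \left(-32\right) = \left(- \frac{896}{3} - \frac{11}{15410}\right) \left(-32\right) = \left(- \frac{13807393}{46230}\right) \left(-32\right) = \frac{220918288}{23115}$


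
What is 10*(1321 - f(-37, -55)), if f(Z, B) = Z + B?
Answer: 14130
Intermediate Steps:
f(Z, B) = B + Z
10*(1321 - f(-37, -55)) = 10*(1321 - (-55 - 37)) = 10*(1321 - 1*(-92)) = 10*(1321 + 92) = 10*1413 = 14130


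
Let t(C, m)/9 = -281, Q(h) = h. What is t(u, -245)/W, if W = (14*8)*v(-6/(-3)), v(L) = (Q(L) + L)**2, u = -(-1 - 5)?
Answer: -2529/1792 ≈ -1.4113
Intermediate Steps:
u = 6 (u = -1*(-6) = 6)
v(L) = 4*L**2 (v(L) = (L + L)**2 = (2*L)**2 = 4*L**2)
t(C, m) = -2529 (t(C, m) = 9*(-281) = -2529)
W = 1792 (W = (14*8)*(4*(-6/(-3))**2) = 112*(4*(-6*(-1/3))**2) = 112*(4*2**2) = 112*(4*4) = 112*16 = 1792)
t(u, -245)/W = -2529/1792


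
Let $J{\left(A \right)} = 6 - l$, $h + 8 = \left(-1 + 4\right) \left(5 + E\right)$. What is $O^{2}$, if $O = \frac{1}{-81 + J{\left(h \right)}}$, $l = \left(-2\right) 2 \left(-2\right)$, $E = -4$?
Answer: $\frac{1}{6889} \approx 0.00014516$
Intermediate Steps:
$l = 8$ ($l = \left(-4\right) \left(-2\right) = 8$)
$h = -5$ ($h = -8 + \left(-1 + 4\right) \left(5 - 4\right) = -8 + 3 \cdot 1 = -8 + 3 = -5$)
$J{\left(A \right)} = -2$ ($J{\left(A \right)} = 6 - 8 = -2$)
$O = - \frac{1}{83}$ ($O = \frac{1}{-81 - 2} = \frac{1}{-83} = - \frac{1}{83} \approx -0.012048$)
$O^{2} = \left(- \frac{1}{83}\right)^{2} = \frac{1}{6889}$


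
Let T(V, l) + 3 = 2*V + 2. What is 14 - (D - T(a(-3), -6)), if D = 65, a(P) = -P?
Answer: -46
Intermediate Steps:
T(V, l) = -1 + 2*V (T(V, l) = -3 + (2*V + 2) = -3 + (2 + 2*V) = -1 + 2*V)
14 - (D - T(a(-3), -6)) = 14 - (65 - (-1 + 2*(-1*(-3)))) = 14 - (65 - (-1 + 2*3)) = 14 - (65 - (-1 + 6)) = 14 - (65 - 1*5) = 14 - (65 - 5) = 14 - 1*60 = 14 - 60 = -46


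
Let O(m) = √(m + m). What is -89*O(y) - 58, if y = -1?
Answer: -58 - 89*I*√2 ≈ -58.0 - 125.86*I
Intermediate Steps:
O(m) = √2*√m (O(m) = √(2*m) = √2*√m)
-89*O(y) - 58 = -89*√2*√(-1) - 58 = -89*√2*I - 58 = -89*I*√2 - 58 = -58 - 89*I*√2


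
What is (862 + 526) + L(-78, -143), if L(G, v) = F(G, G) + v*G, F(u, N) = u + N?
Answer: 12386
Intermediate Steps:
F(u, N) = N + u
L(G, v) = 2*G + G*v (L(G, v) = (G + G) + v*G = 2*G + G*v)
(862 + 526) + L(-78, -143) = (862 + 526) - 78*(2 - 143) = 1388 - 78*(-141) = 1388 + 10998 = 12386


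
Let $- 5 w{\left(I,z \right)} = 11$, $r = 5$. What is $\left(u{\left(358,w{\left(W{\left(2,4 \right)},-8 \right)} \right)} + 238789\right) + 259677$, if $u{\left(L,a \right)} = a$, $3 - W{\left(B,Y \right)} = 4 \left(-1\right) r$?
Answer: $\frac{2492319}{5} \approx 4.9846 \cdot 10^{5}$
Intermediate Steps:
$W{\left(B,Y \right)} = 23$ ($W{\left(B,Y \right)} = 3 - 4 \left(-1\right) 5 = 3 - \left(-4\right) 5 = 3 - -20 = 3 + 20 = 23$)
$w{\left(I,z \right)} = - \frac{11}{5}$ ($w{\left(I,z \right)} = \left(- \frac{1}{5}\right) 11 = - \frac{11}{5}$)
$\left(u{\left(358,w{\left(W{\left(2,4 \right)},-8 \right)} \right)} + 238789\right) + 259677 = \left(- \frac{11}{5} + 238789\right) + 259677 = \frac{1193934}{5} + 259677 = \frac{2492319}{5}$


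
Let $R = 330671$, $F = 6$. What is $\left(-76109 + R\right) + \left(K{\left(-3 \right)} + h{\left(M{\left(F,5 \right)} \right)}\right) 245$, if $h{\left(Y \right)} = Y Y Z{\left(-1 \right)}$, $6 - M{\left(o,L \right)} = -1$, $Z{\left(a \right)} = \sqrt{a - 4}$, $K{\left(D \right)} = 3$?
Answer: $255297 + 12005 i \sqrt{5} \approx 2.553 \cdot 10^{5} + 26844.0 i$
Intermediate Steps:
$Z{\left(a \right)} = \sqrt{-4 + a}$
$M{\left(o,L \right)} = 7$ ($M{\left(o,L \right)} = 6 - -1 = 6 + 1 = 7$)
$h{\left(Y \right)} = i \sqrt{5} Y^{2}$ ($h{\left(Y \right)} = Y Y \sqrt{-4 - 1} = Y^{2} \sqrt{-5} = Y^{2} i \sqrt{5} = i \sqrt{5} Y^{2}$)
$\left(-76109 + R\right) + \left(K{\left(-3 \right)} + h{\left(M{\left(F,5 \right)} \right)}\right) 245 = \left(-76109 + 330671\right) + \left(3 + i \sqrt{5} \cdot 7^{2}\right) 245 = 254562 + \left(3 + i \sqrt{5} \cdot 49\right) 245 = 254562 + \left(3 + 49 i \sqrt{5}\right) 245 = 254562 + \left(735 + 12005 i \sqrt{5}\right) = 255297 + 12005 i \sqrt{5}$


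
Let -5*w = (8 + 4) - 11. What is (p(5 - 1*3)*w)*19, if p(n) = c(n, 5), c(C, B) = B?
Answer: -19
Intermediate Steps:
w = -⅕ (w = -((8 + 4) - 11)/5 = -(12 - 11)/5 = -⅕*1 = -⅕ ≈ -0.20000)
p(n) = 5
(p(5 - 1*3)*w)*19 = (5*(-⅕))*19 = -1*19 = -19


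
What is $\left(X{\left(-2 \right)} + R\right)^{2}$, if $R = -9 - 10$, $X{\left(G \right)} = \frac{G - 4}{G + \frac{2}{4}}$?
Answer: $225$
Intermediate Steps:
$X{\left(G \right)} = \frac{-4 + G}{\frac{1}{2} + G}$ ($X{\left(G \right)} = \frac{-4 + G}{G + 2 \cdot \frac{1}{4}} = \frac{-4 + G}{G + \frac{1}{2}} = \frac{-4 + G}{\frac{1}{2} + G}$)
$R = -19$
$\left(X{\left(-2 \right)} + R\right)^{2} = \left(\frac{2 \left(-4 - 2\right)}{1 + 2 \left(-2\right)} - 19\right)^{2} = \left(2 \frac{1}{1 - 4} \left(-6\right) - 19\right)^{2} = \left(2 \frac{1}{-3} \left(-6\right) - 19\right)^{2} = \left(2 \left(- \frac{1}{3}\right) \left(-6\right) - 19\right)^{2} = \left(4 - 19\right)^{2} = \left(-15\right)^{2} = 225$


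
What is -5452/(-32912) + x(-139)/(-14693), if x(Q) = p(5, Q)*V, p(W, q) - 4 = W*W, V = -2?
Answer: 20503783/120894004 ≈ 0.16960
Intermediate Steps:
p(W, q) = 4 + W² (p(W, q) = 4 + W*W = 4 + W²)
x(Q) = -58 (x(Q) = (4 + 5²)*(-2) = (4 + 25)*(-2) = 29*(-2) = -58)
-5452/(-32912) + x(-139)/(-14693) = -5452/(-32912) - 58/(-14693) = -5452*(-1/32912) - 58*(-1/14693) = 1363/8228 + 58/14693 = 20503783/120894004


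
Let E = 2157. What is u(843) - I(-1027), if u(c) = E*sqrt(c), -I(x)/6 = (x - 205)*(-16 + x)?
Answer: 7709856 + 2157*sqrt(843) ≈ 7.7725e+6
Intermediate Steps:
I(x) = -6*(-205 + x)*(-16 + x) (I(x) = -6*(x - 205)*(-16 + x) = -6*(-205 + x)*(-16 + x))
u(c) = 2157*sqrt(c)
u(843) - I(-1027) = 2157*sqrt(843) - (-19680 - 6*(-1027)**2 + 1326*(-1027)) = 2157*sqrt(843) - (-19680 - 6*1054729 - 1361802) = 2157*sqrt(843) - (-19680 - 6328374 - 1361802) = 2157*sqrt(843) - 1*(-7709856) = 2157*sqrt(843) + 7709856 = 7709856 + 2157*sqrt(843)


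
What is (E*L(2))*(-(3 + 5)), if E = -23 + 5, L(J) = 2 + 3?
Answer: 720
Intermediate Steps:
L(J) = 5
E = -18
(E*L(2))*(-(3 + 5)) = (-18*5)*(-(3 + 5)) = -(-90)*8 = -90*(-8) = 720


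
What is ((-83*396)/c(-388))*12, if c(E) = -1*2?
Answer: 197208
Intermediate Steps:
c(E) = -2
((-83*396)/c(-388))*12 = (-83*396/(-2))*12 = -32868*(-½)*12 = 16434*12 = 197208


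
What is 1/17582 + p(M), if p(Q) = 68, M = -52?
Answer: 1195577/17582 ≈ 68.000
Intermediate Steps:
1/17582 + p(M) = 1/17582 + 68 = 1195577/17582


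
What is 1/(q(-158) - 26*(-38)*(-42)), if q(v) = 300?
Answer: -1/41196 ≈ -2.4274e-5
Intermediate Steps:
1/(q(-158) - 26*(-38)*(-42)) = 1/(300 - 26*(-38)*(-42)) = 1/(300 + 988*(-42)) = 1/(300 - 41496) = 1/(-41196) = -1/41196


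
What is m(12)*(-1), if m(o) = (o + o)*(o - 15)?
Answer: 72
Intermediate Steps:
m(o) = 2*o*(-15 + o) (m(o) = (2*o)*(-15 + o) = 2*o*(-15 + o))
m(12)*(-1) = (2*12*(-15 + 12))*(-1) = (2*12*(-3))*(-1) = -72*(-1) = 72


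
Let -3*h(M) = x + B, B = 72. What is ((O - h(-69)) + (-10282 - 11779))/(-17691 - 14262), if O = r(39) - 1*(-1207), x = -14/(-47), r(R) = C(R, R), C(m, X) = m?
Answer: 2931517/4505373 ≈ 0.65067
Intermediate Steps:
r(R) = R
x = 14/47 (x = -14*(-1/47) = 14/47 ≈ 0.29787)
O = 1246 (O = 39 - 1*(-1207) = 39 + 1207 = 1246)
h(M) = -3398/141 (h(M) = -(14/47 + 72)/3 = -⅓*3398/47 = -3398/141)
((O - h(-69)) + (-10282 - 11779))/(-17691 - 14262) = ((1246 - 1*(-3398/141)) + (-10282 - 11779))/(-17691 - 14262) = ((1246 + 3398/141) - 22061)/(-31953) = (179084/141 - 22061)*(-1/31953) = -2931517/141*(-1/31953) = 2931517/4505373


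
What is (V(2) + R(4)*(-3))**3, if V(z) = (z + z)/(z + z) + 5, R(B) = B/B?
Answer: 27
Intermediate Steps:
R(B) = 1
V(z) = 6 (V(z) = (2*z)/((2*z)) + 5 = (2*z)*(1/(2*z)) + 5 = 1 + 5 = 6)
(V(2) + R(4)*(-3))**3 = (6 + 1*(-3))**3 = (6 - 3)**3 = 3**3 = 27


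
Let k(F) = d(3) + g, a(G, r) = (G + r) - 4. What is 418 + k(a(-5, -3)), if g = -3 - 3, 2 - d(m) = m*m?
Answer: 405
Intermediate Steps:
d(m) = 2 - m**2 (d(m) = 2 - m*m = 2 - m**2)
g = -6
a(G, r) = -4 + G + r
k(F) = -13 (k(F) = (2 - 1*3**2) - 6 = (2 - 1*9) - 6 = (2 - 9) - 6 = -7 - 6 = -13)
418 + k(a(-5, -3)) = 418 - 13 = 405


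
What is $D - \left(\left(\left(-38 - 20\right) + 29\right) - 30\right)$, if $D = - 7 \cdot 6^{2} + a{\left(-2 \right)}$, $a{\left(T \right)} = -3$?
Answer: $-196$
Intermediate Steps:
$D = -255$ ($D = - 7 \cdot 6^{2} - 3 = \left(-7\right) 36 - 3 = -252 - 3 = -255$)
$D - \left(\left(\left(-38 - 20\right) + 29\right) - 30\right) = -255 - \left(\left(\left(-38 - 20\right) + 29\right) - 30\right) = -255 - \left(\left(-58 + 29\right) - 30\right) = -255 - \left(-29 - 30\right) = -255 - -59 = -255 + 59 = -196$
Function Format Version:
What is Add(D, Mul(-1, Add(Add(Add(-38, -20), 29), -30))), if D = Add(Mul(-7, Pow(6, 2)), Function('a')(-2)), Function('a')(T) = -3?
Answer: -196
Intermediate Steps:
D = -255 (D = Add(Mul(-7, Pow(6, 2)), -3) = Add(Mul(-7, 36), -3) = Add(-252, -3) = -255)
Add(D, Mul(-1, Add(Add(Add(-38, -20), 29), -30))) = Add(-255, Mul(-1, Add(Add(Add(-38, -20), 29), -30))) = Add(-255, Mul(-1, Add(Add(-58, 29), -30))) = Add(-255, Mul(-1, Add(-29, -30))) = Add(-255, Mul(-1, -59)) = Add(-255, 59) = -196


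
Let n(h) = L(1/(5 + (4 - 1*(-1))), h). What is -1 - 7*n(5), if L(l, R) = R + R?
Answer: -71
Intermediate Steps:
L(l, R) = 2*R
n(h) = 2*h
-1 - 7*n(5) = -1 - 14*5 = -1 - 7*10 = -1 - 70 = -71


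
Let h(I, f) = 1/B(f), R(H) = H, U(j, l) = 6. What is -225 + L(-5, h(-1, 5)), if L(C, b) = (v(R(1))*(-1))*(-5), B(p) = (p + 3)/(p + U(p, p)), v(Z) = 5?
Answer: -200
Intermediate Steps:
B(p) = (3 + p)/(6 + p) (B(p) = (p + 3)/(p + 6) = (3 + p)/(6 + p))
h(I, f) = (6 + f)/(3 + f) (h(I, f) = 1/((3 + f)/(6 + f)) = (6 + f)/(3 + f))
L(C, b) = 25 (L(C, b) = (5*(-1))*(-5) = -5*(-5) = 25)
-225 + L(-5, h(-1, 5)) = -225 + 25 = -200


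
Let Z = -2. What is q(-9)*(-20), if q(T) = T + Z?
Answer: 220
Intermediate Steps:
q(T) = -2 + T (q(T) = T - 2 = -2 + T)
q(-9)*(-20) = (-2 - 9)*(-20) = -11*(-20) = 220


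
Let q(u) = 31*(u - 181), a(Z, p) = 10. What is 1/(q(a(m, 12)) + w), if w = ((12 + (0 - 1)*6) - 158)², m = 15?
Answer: 1/17803 ≈ 5.6170e-5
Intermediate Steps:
q(u) = -5611 + 31*u (q(u) = 31*(-181 + u) = -5611 + 31*u)
w = 23104 (w = ((12 - 1*6) - 158)² = ((12 - 6) - 158)² = (6 - 158)² = (-152)² = 23104)
1/(q(a(m, 12)) + w) = 1/((-5611 + 31*10) + 23104) = 1/((-5611 + 310) + 23104) = 1/(-5301 + 23104) = 1/17803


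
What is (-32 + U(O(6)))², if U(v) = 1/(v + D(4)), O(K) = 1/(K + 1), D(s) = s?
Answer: 848241/841 ≈ 1008.6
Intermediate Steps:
O(K) = 1/(1 + K)
U(v) = 1/(4 + v) (U(v) = 1/(v + 4) = 1/(4 + v))
(-32 + U(O(6)))² = (-32 + 1/(4 + 1/(1 + 6)))² = (-32 + 1/(4 + 1/7))² = (-32 + 1/(4 + ⅐))² = (-32 + 1/(29/7))² = (-32 + 7/29)² = (-921/29)² = 848241/841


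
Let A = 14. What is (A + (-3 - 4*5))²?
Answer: 81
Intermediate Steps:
(A + (-3 - 4*5))² = (14 + (-3 - 4*5))² = (14 + (-3 - 20))² = (14 - 23)² = (-9)² = 81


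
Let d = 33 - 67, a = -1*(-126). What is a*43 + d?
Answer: 5384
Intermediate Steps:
a = 126
d = -34
a*43 + d = 126*43 - 34 = 5418 - 34 = 5384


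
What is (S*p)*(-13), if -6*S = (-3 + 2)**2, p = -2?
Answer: -13/3 ≈ -4.3333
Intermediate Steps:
S = -1/6 (S = -(-3 + 2)**2/6 = -1/6*(-1)**2 = -1/6*1 = -1/6 ≈ -0.16667)
(S*p)*(-13) = -1/6*(-2)*(-13) = (1/3)*(-13) = -13/3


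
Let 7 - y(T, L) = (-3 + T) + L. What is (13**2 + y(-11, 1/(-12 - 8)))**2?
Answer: 14447601/400 ≈ 36119.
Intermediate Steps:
y(T, L) = 10 - L - T (y(T, L) = 7 - ((-3 + T) + L) = 7 - (-3 + L + T) = 7 + (3 - L - T) = 10 - L - T)
(13**2 + y(-11, 1/(-12 - 8)))**2 = (13**2 + (10 - 1/(-12 - 8) - 1*(-11)))**2 = (169 + (10 - 1/(-20) + 11))**2 = (169 + (10 - 1*(-1/20) + 11))**2 = (169 + (10 + 1/20 + 11))**2 = (169 + 421/20)**2 = (3801/20)**2 = 14447601/400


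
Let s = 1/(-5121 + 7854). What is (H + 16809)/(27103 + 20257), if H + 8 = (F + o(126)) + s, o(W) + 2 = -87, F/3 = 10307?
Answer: 13018099/12943488 ≈ 1.0058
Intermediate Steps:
F = 30921 (F = 3*10307 = 30921)
s = 1/2733 ≈ 0.00036590
o(W) = -89 (o(W) = -2 - 87 = -89)
H = 84241993/2733 (H = -8 + ((30921 - 89) + 1/2733) = -8 + (30832 + 1/2733) = -8 + 84263857/2733 = 84241993/2733 ≈ 30824.)
(H + 16809)/(27103 + 20257) = (84241993/2733 + 16809)/(27103 + 20257) = (130180990/2733)/47360 = (130180990/2733)*(1/47360) = 13018099/12943488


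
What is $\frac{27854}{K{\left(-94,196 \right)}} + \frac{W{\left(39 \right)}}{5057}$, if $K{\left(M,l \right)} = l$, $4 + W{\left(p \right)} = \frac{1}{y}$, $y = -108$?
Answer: $\frac{3803136089}{26761644} \approx 142.11$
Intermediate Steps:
$W{\left(p \right)} = - \frac{433}{108}$ ($W{\left(p \right)} = -4 + \frac{1}{-108} = -4 - \frac{1}{108} = - \frac{433}{108}$)
$\frac{27854}{K{\left(-94,196 \right)}} + \frac{W{\left(39 \right)}}{5057} = \frac{27854}{196} - \frac{433}{108 \cdot 5057} = 27854 \cdot \frac{1}{196} - \frac{433}{546156} = \frac{13927}{98} - \frac{433}{546156} = \frac{3803136089}{26761644}$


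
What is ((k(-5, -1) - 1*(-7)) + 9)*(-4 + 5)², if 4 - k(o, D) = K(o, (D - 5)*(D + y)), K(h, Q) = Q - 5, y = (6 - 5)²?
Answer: 25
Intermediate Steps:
y = 1 (y = 1² = 1)
K(h, Q) = -5 + Q
k(o, D) = 9 - (1 + D)*(-5 + D) (k(o, D) = 4 - (-5 + (D - 5)*(D + 1)) = 4 - (-5 + (-5 + D)*(1 + D)) = 4 - (-5 + (1 + D)*(-5 + D)) = 4 + (5 - (1 + D)*(-5 + D)) = 9 - (1 + D)*(-5 + D))
((k(-5, -1) - 1*(-7)) + 9)*(-4 + 5)² = (((14 - 1*(-1)² + 4*(-1)) - 1*(-7)) + 9)*(-4 + 5)² = (((14 - 1*1 - 4) + 7) + 9)*1² = (((14 - 1 - 4) + 7) + 9)*1 = ((9 + 7) + 9)*1 = (16 + 9)*1 = 25*1 = 25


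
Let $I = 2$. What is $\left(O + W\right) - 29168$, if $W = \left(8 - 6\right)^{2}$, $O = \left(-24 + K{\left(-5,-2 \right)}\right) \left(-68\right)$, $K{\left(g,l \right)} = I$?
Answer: $-27668$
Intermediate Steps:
$K{\left(g,l \right)} = 2$
$O = 1496$ ($O = \left(-24 + 2\right) \left(-68\right) = \left(-22\right) \left(-68\right) = 1496$)
$W = 4$ ($W = 2^{2} = 4$)
$\left(O + W\right) - 29168 = \left(1496 + 4\right) - 29168 = 1500 - 29168 = -27668$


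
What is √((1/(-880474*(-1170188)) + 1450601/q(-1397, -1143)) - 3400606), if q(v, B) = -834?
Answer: I*√157012729108092261374075770908906138/214821742749852 ≈ 1844.5*I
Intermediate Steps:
√((1/(-880474*(-1170188)) + 1450601/q(-1397, -1143)) - 3400606) = √((1/(-880474*(-1170188)) + 1450601/(-834)) - 3400606) = √((-1/880474*(-1/1170188) + 1450601*(-1/834)) - 3400606) = √((1/1030320109112 - 1450601/834) - 3400606) = √(-747291690298987739/429643485499704 - 3400606) = √(-1461795506341505408363/429643485499704) = I*√157012729108092261374075770908906138/214821742749852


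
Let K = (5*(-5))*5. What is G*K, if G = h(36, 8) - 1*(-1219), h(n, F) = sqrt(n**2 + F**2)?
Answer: -152375 - 500*sqrt(85) ≈ -1.5698e+5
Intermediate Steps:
K = -125 (K = -25*5 = -125)
h(n, F) = sqrt(F**2 + n**2)
G = 1219 + 4*sqrt(85) (G = sqrt(8**2 + 36**2) - 1*(-1219) = sqrt(64 + 1296) + 1219 = sqrt(1360) + 1219 = 4*sqrt(85) + 1219 = 1219 + 4*sqrt(85) ≈ 1255.9)
G*K = (1219 + 4*sqrt(85))*(-125) = -152375 - 500*sqrt(85)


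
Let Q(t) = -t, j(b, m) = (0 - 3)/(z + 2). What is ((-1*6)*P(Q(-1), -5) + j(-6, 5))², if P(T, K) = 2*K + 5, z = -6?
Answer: 15129/16 ≈ 945.56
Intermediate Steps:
j(b, m) = ¾ (j(b, m) = (0 - 3)/(-6 + 2) = -3/(-4) = -3*(-¼) = ¾)
P(T, K) = 5 + 2*K
((-1*6)*P(Q(-1), -5) + j(-6, 5))² = ((-1*6)*(5 + 2*(-5)) + ¾)² = (-6*(5 - 10) + ¾)² = (-6*(-5) + ¾)² = (30 + ¾)² = (123/4)² = 15129/16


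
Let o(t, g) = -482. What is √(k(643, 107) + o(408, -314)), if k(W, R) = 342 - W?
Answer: 3*I*√87 ≈ 27.982*I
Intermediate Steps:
√(k(643, 107) + o(408, -314)) = √((342 - 1*643) - 482) = √((342 - 643) - 482) = √(-301 - 482) = √(-783) = 3*I*√87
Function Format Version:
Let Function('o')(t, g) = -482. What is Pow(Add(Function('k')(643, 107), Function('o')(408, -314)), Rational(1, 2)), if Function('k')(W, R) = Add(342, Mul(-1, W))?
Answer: Mul(3, I, Pow(87, Rational(1, 2))) ≈ Mul(27.982, I)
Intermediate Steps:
Pow(Add(Function('k')(643, 107), Function('o')(408, -314)), Rational(1, 2)) = Pow(Add(Add(342, Mul(-1, 643)), -482), Rational(1, 2)) = Pow(Add(Add(342, -643), -482), Rational(1, 2)) = Pow(Add(-301, -482), Rational(1, 2)) = Pow(-783, Rational(1, 2)) = Mul(3, I, Pow(87, Rational(1, 2)))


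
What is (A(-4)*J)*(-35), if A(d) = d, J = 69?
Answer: 9660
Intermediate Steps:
(A(-4)*J)*(-35) = -4*69*(-35) = -276*(-35) = 9660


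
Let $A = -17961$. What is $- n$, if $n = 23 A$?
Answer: $413103$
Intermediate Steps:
$n = -413103$ ($n = 23 \left(-17961\right) = -413103$)
$- n = \left(-1\right) \left(-413103\right) = 413103$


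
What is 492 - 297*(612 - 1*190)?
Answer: -124842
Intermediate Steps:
492 - 297*(612 - 1*190) = 492 - 297*(612 - 190) = 492 - 297*422 = 492 - 125334 = -124842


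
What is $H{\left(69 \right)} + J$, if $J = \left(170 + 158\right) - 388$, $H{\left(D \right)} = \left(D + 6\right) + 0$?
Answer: $15$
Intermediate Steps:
$H{\left(D \right)} = 6 + D$ ($H{\left(D \right)} = \left(6 + D\right) + 0 = 6 + D$)
$J = -60$ ($J = 328 - 388 = -60$)
$H{\left(69 \right)} + J = \left(6 + 69\right) - 60 = 75 - 60 = 15$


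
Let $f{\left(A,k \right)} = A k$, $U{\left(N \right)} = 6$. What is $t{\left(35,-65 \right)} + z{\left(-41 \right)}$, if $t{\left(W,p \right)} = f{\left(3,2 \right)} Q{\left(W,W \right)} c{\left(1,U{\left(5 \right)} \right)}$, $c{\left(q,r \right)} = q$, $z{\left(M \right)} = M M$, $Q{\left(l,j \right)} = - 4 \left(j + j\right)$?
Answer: $1$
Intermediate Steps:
$Q{\left(l,j \right)} = - 8 j$ ($Q{\left(l,j \right)} = - 4 \cdot 2 j = - 8 j$)
$z{\left(M \right)} = M^{2}$
$t{\left(W,p \right)} = - 48 W$ ($t{\left(W,p \right)} = 3 \cdot 2 \left(- 8 W\right) 1 = 6 \left(- 8 W\right) 1 = - 48 W 1 = - 48 W$)
$t{\left(35,-65 \right)} + z{\left(-41 \right)} = \left(-48\right) 35 + \left(-41\right)^{2} = -1680 + 1681 = 1$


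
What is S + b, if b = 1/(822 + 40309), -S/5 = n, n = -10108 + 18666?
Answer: -1759995489/41131 ≈ -42790.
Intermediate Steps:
n = 8558
S = -42790 (S = -5*8558 = -42790)
b = 1/41131 ≈ 2.4313e-5
S + b = -42790 + 1/41131 = -1759995489/41131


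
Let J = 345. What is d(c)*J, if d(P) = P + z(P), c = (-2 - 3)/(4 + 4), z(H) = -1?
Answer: -4485/8 ≈ -560.63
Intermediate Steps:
c = -5/8 ≈ -0.62500
d(P) = -1 + P (d(P) = P - 1 = -1 + P)
d(c)*J = (-1 - 5/8)*345 = -13/8*345 = -4485/8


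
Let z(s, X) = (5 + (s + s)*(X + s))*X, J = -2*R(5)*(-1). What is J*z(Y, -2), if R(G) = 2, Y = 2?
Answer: -40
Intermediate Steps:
J = 4 (J = -2*2*(-1) = -4*(-1) = 4)
z(s, X) = X*(5 + 2*s*(X + s)) (z(s, X) = (5 + (2*s)*(X + s))*X = (5 + 2*s*(X + s))*X = X*(5 + 2*s*(X + s)))
J*z(Y, -2) = 4*(-2*(5 + 2*2**2 + 2*(-2)*2)) = 4*(-2*(5 + 2*4 - 8)) = 4*(-2*(5 + 8 - 8)) = 4*(-2*5) = 4*(-10) = -40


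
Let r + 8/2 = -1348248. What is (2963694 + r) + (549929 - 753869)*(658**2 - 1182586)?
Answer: 152879526122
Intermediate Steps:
r = -1348252 (r = -4 - 1348248 = -1348252)
(2963694 + r) + (549929 - 753869)*(658**2 - 1182586) = (2963694 - 1348252) + (549929 - 753869)*(658**2 - 1182586) = 1615442 - 203940*(432964 - 1182586) = 1615442 - 203940*(-749622) = 1615442 + 152877910680 = 152879526122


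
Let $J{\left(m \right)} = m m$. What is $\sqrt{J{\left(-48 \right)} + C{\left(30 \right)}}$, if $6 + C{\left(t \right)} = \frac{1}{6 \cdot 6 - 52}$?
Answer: $\frac{\sqrt{36767}}{4} \approx 47.937$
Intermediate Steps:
$J{\left(m \right)} = m^{2}$
$C{\left(t \right)} = - \frac{97}{16}$ ($C{\left(t \right)} = -6 + \frac{1}{6 \cdot 6 - 52} = -6 + \frac{1}{36 - 52} = -6 + \frac{1}{-16} = -6 - \frac{1}{16} = - \frac{97}{16}$)
$\sqrt{J{\left(-48 \right)} + C{\left(30 \right)}} = \sqrt{\left(-48\right)^{2} - \frac{97}{16}} = \sqrt{2304 - \frac{97}{16}} = \sqrt{\frac{36767}{16}} = \frac{\sqrt{36767}}{4}$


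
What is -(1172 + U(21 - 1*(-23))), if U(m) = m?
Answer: -1216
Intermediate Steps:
-(1172 + U(21 - 1*(-23))) = -(1172 + (21 - 1*(-23))) = -(1172 + (21 + 23)) = -(1172 + 44) = -1*1216 = -1216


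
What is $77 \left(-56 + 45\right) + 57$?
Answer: $-790$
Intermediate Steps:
$77 \left(-56 + 45\right) + 57 = 77 \left(-11\right) + 57 = -847 + 57 = -790$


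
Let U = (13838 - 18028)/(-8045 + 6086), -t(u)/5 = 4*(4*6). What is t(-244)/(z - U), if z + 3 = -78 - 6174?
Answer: 188064/2451547 ≈ 0.076712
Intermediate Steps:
z = -6255 (z = -3 + (-78 - 6174) = -3 - 6252 = -6255)
t(u) = -480 (t(u) = -20*4*6 = -20*24 = -5*96 = -480)
U = 4190/1959 (U = -4190/(-1959) = -4190*(-1/1959) = 4190/1959 ≈ 2.1388)
t(-244)/(z - U) = -480/(-6255 - 1*4190/1959) = -480/(-6255 - 4190/1959) = -480/(-12257735/1959) = -480*(-1959/12257735) = 188064/2451547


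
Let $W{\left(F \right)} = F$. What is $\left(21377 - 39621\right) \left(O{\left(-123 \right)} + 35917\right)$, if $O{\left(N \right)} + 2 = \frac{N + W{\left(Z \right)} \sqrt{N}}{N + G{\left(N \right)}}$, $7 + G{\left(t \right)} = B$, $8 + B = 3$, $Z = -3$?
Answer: $- \frac{29486244704}{45} - \frac{18244 i \sqrt{123}}{45} \approx -6.5525 \cdot 10^{8} - 4496.4 i$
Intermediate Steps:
$B = -5$ ($B = -8 + 3 = -5$)
$G{\left(t \right)} = -12$ ($G{\left(t \right)} = -7 - 5 = -12$)
$O{\left(N \right)} = -2 + \frac{N - 3 \sqrt{N}}{-12 + N}$ ($O{\left(N \right)} = -2 + \frac{N - 3 \sqrt{N}}{N - 12} = -2 + \frac{N - 3 \sqrt{N}}{-12 + N}$)
$\left(21377 - 39621\right) \left(O{\left(-123 \right)} + 35917\right) = \left(21377 - 39621\right) \left(\frac{24 - -123 - 3 \sqrt{-123}}{-12 - 123} + 35917\right) = - 18244 \left(\frac{24 + 123 - 3 i \sqrt{123}}{-135} + 35917\right) = - 18244 \left(- \frac{24 + 123 - 3 i \sqrt{123}}{135} + 35917\right) = - 18244 \left(- \frac{147 - 3 i \sqrt{123}}{135} + 35917\right) = - 18244 \left(\left(- \frac{49}{45} + \frac{i \sqrt{123}}{45}\right) + 35917\right) = - 18244 \left(\frac{1616216}{45} + \frac{i \sqrt{123}}{45}\right) = - \frac{29486244704}{45} - \frac{18244 i \sqrt{123}}{45}$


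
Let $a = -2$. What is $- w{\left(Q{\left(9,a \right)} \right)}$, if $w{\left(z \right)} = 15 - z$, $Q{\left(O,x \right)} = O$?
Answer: $-6$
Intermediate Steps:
$- w{\left(Q{\left(9,a \right)} \right)} = - (15 - 9) = \left(-1\right) 6 = -6$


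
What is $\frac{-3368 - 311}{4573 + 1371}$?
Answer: $- \frac{3679}{5944} \approx -0.61894$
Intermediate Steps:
$\frac{-3368 - 311}{4573 + 1371} = \frac{-3368 - 311}{5944} = \left(-3679\right) \frac{1}{5944} = - \frac{3679}{5944}$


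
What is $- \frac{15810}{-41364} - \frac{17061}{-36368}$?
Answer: $\frac{106724107}{125360496} \approx 0.85134$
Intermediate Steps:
$- \frac{15810}{-41364} - \frac{17061}{-36368} = \left(-15810\right) \left(- \frac{1}{41364}\right) - - \frac{17061}{36368} = \frac{2635}{6894} + \frac{17061}{36368} = \frac{106724107}{125360496}$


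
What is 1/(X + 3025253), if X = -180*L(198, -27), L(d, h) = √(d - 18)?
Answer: 3025253/9152149882009 + 1080*√5/9152149882009 ≈ 3.3082e-7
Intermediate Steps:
L(d, h) = √(-18 + d)
X = -1080*√5 (X = -180*√(-18 + 198) = -1080*√5 ≈ -2415.0)
1/(X + 3025253) = 1/(-1080*√5 + 3025253) = 1/(3025253 - 1080*√5)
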